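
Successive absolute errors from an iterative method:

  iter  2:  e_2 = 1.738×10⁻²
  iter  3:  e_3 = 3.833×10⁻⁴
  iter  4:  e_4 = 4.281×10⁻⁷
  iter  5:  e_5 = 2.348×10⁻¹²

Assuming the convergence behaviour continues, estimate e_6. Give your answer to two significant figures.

First estimate the order: p ≈ ln(e_5/e_4) / ln(e_4/e_3) = ln(2.348×10⁻¹²/4.281×10⁻⁷)/ln(4.281×10⁻⁷/3.833×10⁻⁴) = ln(5.4847e-06)/ln(0.00111688) ≈ 1.7821.
Then e_6 ≈ e_5·(e_5/e_4)^p = 2.348×10⁻¹²·(5.4847e-06)^1.7821 = 2.348×10⁻¹²·4.21351e-10 ≈ 9.893e-22.

9.9e-22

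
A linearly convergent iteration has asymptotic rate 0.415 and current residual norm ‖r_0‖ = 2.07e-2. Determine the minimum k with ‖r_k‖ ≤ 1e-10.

22

After k steps, ‖r_k‖ ≈ 2.07e-2·0.415^k.
Need 0.415^k ≤ 1e-10/2.07e-2 = 4.83092e-09.
k ≥ ln(4.83092e-09)/ln(0.415) = -19.1482/-0.87948 = 21.772.
Smallest integer k = 22.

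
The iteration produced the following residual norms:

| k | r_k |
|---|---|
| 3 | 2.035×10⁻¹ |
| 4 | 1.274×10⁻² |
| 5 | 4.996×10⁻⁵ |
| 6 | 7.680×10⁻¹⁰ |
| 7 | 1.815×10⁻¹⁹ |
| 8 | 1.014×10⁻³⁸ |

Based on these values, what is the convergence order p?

Consecutive ratios: r_8/r_7 = 1.014×10⁻³⁸/1.815×10⁻¹⁹ = 5.58678e-20, r_7/r_6 = 1.815×10⁻¹⁹/7.680×10⁻¹⁰ = 2.36328e-10.
p ≈ ln(5.58678e-20)/ln(2.36328e-10) = -44.3313/-22.1658 ≈ 2.00.
So the convergence is quadratic (order 2).

2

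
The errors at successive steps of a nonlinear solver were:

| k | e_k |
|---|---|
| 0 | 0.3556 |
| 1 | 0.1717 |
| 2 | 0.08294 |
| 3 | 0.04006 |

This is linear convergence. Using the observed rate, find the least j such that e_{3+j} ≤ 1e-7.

18

Rate ρ ≈ e_3/e_2 = 0.04006/0.08294 = 0.4830.
After j more steps, e_{3+j} ≈ 0.04006·ρ^j; need ρ^j ≤ 1e-7/0.04006 = 2.49626e-06.
j ≥ ln(2.49626e-06)/ln(0.4830) = -12.9007/-0.72774 = 17.727.
So 18 more iterations are needed.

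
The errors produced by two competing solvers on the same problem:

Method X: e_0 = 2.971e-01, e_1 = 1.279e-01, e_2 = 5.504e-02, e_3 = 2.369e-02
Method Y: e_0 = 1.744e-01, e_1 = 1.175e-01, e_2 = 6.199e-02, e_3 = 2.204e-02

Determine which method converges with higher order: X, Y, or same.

Y

Method X: p ≈ ln(2.369e-02/5.504e-02)/ln(5.504e-02/1.279e-01) ≈ 1.00.
Method Y: p ≈ ln(2.204e-02/6.199e-02)/ln(6.199e-02/1.175e-01) ≈ 1.62.
Method Y has the higher order (≈1.6 vs ≈1.0).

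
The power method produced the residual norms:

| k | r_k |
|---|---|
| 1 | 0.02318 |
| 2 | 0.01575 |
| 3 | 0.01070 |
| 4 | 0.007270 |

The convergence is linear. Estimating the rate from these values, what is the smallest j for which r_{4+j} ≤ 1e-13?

Rate ρ ≈ r_4/r_3 = 0.007270/0.01070 = 0.6794.
After j more steps, r_{4+j} ≈ 0.007270·ρ^j; need ρ^j ≤ 1e-13/0.007270 = 1.37552e-11.
j ≥ ln(1.37552e-11)/ln(0.6794) = -25.0096/-0.38655 = 64.700.
So 65 more iterations are needed.

65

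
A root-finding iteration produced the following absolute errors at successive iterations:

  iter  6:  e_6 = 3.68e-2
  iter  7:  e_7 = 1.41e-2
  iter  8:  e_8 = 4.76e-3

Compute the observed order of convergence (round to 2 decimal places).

p ≈ ln(e_8/e_7) / ln(e_7/e_6)
  = ln(4.76e-3/1.41e-2) / ln(1.41e-2/3.68e-2)
  = ln(0.337589) / ln(0.383152)
  = -1.08593 / -0.95932 ≈ 1.13198

1.13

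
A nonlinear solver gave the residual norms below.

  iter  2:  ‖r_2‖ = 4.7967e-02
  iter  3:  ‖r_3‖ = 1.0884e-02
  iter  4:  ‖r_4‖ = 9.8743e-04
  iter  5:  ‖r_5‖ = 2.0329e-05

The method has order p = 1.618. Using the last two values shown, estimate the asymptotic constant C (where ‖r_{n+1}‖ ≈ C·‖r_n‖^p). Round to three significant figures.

1.48

C ≈ ‖r_5‖ / ‖r_4‖^1.618
  = 2.0329e-05 / (9.8743e-04)^1.618
  = 2.0329e-05 / 1.37123e-05 ≈ 1.4825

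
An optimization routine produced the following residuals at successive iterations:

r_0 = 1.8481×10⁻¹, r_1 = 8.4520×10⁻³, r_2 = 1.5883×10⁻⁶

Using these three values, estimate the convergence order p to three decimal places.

2.781

p ≈ ln(r_2/r_1) / ln(r_1/r_0)
  = ln(1.5883×10⁻⁶/8.4520×10⁻³) / ln(8.4520×10⁻³/1.8481×10⁻¹)
  = ln(0.00018792) / ln(0.0457335)
  = -8.579494 / -3.084924 ≈ 2.781104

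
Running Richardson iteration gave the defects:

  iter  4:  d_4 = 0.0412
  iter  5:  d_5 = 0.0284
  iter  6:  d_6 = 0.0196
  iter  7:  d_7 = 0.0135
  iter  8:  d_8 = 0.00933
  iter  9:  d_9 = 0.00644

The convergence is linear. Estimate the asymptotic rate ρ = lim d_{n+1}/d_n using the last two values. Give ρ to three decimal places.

ρ ≈ d_9/d_8 = 0.00644/0.00933 = 0.69025

0.690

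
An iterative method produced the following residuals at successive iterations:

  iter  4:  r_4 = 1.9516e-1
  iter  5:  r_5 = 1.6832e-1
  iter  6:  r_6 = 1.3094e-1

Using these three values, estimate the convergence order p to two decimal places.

p ≈ ln(r_6/r_5) / ln(r_5/r_4)
  = ln(1.3094e-1/1.6832e-1) / ln(1.6832e-1/1.9516e-1)
  = ln(0.777923) / ln(0.862472)
  = -0.25113 / -0.14795 ≈ 1.69740

1.70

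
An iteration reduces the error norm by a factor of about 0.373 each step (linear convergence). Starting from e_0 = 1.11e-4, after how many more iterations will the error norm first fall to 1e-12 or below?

19

After k steps, e_k ≈ 1.11e-4·0.373^k.
Need 0.373^k ≤ 1e-12/1.11e-4 = 9.00901e-09.
k ≥ ln(9.00901e-09)/ln(0.373) = -18.5250/-0.98618 = 18.785.
Smallest integer k = 19.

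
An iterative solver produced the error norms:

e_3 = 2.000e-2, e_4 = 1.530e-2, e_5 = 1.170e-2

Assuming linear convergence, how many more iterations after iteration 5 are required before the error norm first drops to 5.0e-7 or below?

38

Rate ρ ≈ e_5/e_4 = 1.170e-2/1.530e-2 = 0.7647.
After j more steps, e_{5+j} ≈ 1.170e-2·ρ^j; need ρ^j ≤ 5.0e-7/1.170e-2 = 4.2735e-05.
j ≥ ln(4.2735e-05)/ln(0.7647) = -10.0605/-0.26827 = 37.501.
So 38 more iterations are needed.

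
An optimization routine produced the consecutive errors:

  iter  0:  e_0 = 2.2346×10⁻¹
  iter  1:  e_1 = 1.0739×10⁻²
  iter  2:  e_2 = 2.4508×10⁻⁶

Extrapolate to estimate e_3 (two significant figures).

First estimate the order: p ≈ ln(e_2/e_1) / ln(e_1/e_0) = ln(2.4508×10⁻⁶/1.0739×10⁻²)/ln(1.0739×10⁻²/2.2346×10⁻¹) = ln(0.000228215)/ln(0.0480578) ≈ 2.7625.
Then e_3 ≈ e_2·(e_2/e_1)^p = 2.4508×10⁻⁶·(0.000228215)^2.7625 = 2.4508×10⁻⁶·8.70815e-11 ≈ 2.134e-16.

2.1e-16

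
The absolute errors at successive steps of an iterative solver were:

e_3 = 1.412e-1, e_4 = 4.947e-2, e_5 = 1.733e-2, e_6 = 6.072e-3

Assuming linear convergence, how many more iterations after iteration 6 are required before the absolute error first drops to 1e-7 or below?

Rate ρ ≈ e_6/e_5 = 6.072e-3/1.733e-2 = 0.3504.
After j more steps, e_{6+j} ≈ 6.072e-3·ρ^j; need ρ^j ≤ 1e-7/6.072e-3 = 1.6469e-05.
j ≥ ln(1.6469e-05)/ln(0.3504) = -11.0140/-1.04868 = 10.503.
So 11 more iterations are needed.

11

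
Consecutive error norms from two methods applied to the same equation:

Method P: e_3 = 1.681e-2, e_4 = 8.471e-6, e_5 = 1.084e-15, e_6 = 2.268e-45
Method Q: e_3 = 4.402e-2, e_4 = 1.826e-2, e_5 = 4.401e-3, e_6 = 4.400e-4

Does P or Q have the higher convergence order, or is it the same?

Method P: p ≈ ln(2.268e-45/1.084e-15)/ln(1.084e-15/8.471e-6) ≈ 3.00.
Method Q: p ≈ ln(4.400e-4/4.401e-3)/ln(4.401e-3/1.826e-2) ≈ 1.62.
Method P has the higher order (≈3.0 vs ≈1.6).

P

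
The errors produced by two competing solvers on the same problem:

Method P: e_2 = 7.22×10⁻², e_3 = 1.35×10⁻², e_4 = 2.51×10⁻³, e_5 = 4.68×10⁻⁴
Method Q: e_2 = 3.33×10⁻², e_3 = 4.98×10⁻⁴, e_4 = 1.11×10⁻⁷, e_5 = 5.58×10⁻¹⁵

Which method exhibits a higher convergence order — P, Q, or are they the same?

Q

Method P: p ≈ ln(4.68×10⁻⁴/2.51×10⁻³)/ln(2.51×10⁻³/1.35×10⁻²) ≈ 1.00.
Method Q: p ≈ ln(5.58×10⁻¹⁵/1.11×10⁻⁷)/ln(1.11×10⁻⁷/4.98×10⁻⁴) ≈ 2.00.
Method Q has the higher order (≈2.0 vs ≈1.0).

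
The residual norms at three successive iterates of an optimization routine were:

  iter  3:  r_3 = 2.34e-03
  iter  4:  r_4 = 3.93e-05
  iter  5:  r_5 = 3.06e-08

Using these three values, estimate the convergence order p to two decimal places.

1.75

p ≈ ln(r_5/r_4) / ln(r_4/r_3)
  = ln(3.06e-08/3.93e-05) / ln(3.93e-05/2.34e-03)
  = ln(0.000778626) / ln(0.0167949)
  = -7.15798 / -4.08668 ≈ 1.75154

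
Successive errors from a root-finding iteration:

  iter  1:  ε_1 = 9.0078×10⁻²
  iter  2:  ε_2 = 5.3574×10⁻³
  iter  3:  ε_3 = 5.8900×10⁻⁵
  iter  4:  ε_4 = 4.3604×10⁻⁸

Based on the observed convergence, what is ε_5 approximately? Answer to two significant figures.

First estimate the order: p ≈ ln(ε_4/ε_3) / ln(ε_3/ε_2) = ln(4.3604×10⁻⁸/5.8900×10⁻⁵)/ln(5.8900×10⁻⁵/5.3574×10⁻³) = ln(0.000740306)/ln(0.0109941) ≈ 1.5982.
Then ε_5 ≈ ε_4·(ε_4/ε_3)^p = 4.3604×10⁻⁸·(0.000740306)^1.5982 = 4.3604×10⁻⁸·9.92414e-06 ≈ 4.327e-13.

4.3e-13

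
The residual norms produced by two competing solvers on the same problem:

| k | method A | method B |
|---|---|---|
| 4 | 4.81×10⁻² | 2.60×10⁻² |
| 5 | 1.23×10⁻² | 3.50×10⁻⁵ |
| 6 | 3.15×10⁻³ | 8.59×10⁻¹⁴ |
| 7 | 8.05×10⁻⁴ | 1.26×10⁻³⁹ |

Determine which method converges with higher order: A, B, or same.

Method A: p ≈ ln(8.05×10⁻⁴/3.15×10⁻³)/ln(3.15×10⁻³/1.23×10⁻²) ≈ 1.00.
Method B: p ≈ ln(1.26×10⁻³⁹/8.59×10⁻¹⁴)/ln(8.59×10⁻¹⁴/3.50×10⁻⁵) ≈ 3.00.
Method B has the higher order (≈3.0 vs ≈1.0).

B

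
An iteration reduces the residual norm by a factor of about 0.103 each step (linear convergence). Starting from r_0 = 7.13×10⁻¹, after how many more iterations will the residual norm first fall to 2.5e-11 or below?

11

After k steps, r_k ≈ 7.13×10⁻¹·0.103^k.
Need 0.103^k ≤ 2.5e-11/7.13×10⁻¹ = 3.50631e-11.
k ≥ ln(3.50631e-11)/ln(0.103) = -24.0739/-2.27303 = 10.591.
Smallest integer k = 11.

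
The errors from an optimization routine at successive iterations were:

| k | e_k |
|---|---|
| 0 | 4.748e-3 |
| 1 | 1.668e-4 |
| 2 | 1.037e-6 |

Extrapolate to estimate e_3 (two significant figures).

4.7e-10

First estimate the order: p ≈ ln(e_2/e_1) / ln(e_1/e_0) = ln(1.037e-6/1.668e-4)/ln(1.668e-4/4.748e-3) = ln(0.00621703)/ln(0.0351306) ≈ 1.5172.
Then e_3 ≈ e_2·(e_2/e_1)^p = 1.037e-6·(0.00621703)^1.5172 = 1.037e-6·0.000449184 ≈ 4.658e-10.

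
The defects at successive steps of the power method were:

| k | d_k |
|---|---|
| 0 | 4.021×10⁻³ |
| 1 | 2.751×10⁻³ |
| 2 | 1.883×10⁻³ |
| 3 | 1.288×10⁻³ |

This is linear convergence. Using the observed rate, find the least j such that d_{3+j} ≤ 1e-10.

44

Rate ρ ≈ d_3/d_2 = 1.288×10⁻³/1.883×10⁻³ = 0.6840.
After j more steps, d_{3+j} ≈ 1.288×10⁻³·ρ^j; need ρ^j ≤ 1e-10/1.288×10⁻³ = 7.76398e-08.
j ≥ ln(7.76398e-08)/ln(0.6840) = -16.3712/-0.37980 = 43.105.
So 44 more iterations are needed.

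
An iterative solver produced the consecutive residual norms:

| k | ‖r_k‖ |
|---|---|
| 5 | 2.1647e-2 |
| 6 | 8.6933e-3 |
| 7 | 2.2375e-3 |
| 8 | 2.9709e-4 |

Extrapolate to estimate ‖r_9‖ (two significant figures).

1.5e-5

First estimate the order: p ≈ ln(‖r_8‖/‖r_7‖) / ln(‖r_7‖/‖r_6‖) = ln(2.9709e-4/2.2375e-3)/ln(2.2375e-3/8.6933e-3) = ln(0.132778)/ln(0.257382) ≈ 1.4877.
Then ‖r_9‖ ≈ ‖r_8‖·(‖r_8‖/‖r_7‖)^p = 2.9709e-4·(0.132778)^1.4877 = 2.9709e-4·0.0495992 ≈ 1.474e-05.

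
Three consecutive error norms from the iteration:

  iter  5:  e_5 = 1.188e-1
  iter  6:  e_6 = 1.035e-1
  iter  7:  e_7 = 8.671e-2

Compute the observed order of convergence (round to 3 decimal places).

p ≈ ln(e_7/e_6) / ln(e_6/e_5)
  = ln(8.671e-2/1.035e-1) / ln(1.035e-1/1.188e-1)
  = ln(0.837778) / ln(0.871212)
  = -0.177002 / -0.137870 ≈ 1.283833

1.284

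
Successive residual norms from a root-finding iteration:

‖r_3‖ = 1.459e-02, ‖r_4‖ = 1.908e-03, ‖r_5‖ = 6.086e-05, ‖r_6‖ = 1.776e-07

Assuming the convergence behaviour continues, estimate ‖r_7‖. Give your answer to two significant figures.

First estimate the order: p ≈ ln(‖r_6‖/‖r_5‖) / ln(‖r_5‖/‖r_4‖) = ln(1.776e-07/6.086e-05)/ln(6.086e-05/1.908e-03) = ln(0.00291817)/ln(0.0318973) ≈ 1.6942.
Then ‖r_7‖ ≈ ‖r_6‖·(‖r_6‖/‖r_5‖)^p = 1.776e-07·(0.00291817)^1.6942 = 1.776e-07·5.07447e-05 ≈ 9.012e-12.

9.0e-12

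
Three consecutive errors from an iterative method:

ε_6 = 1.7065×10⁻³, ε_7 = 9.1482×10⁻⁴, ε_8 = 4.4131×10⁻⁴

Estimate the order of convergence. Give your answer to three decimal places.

p ≈ ln(ε_8/ε_7) / ln(ε_7/ε_6)
  = ln(4.4131×10⁻⁴/9.1482×10⁻⁴) / ln(9.1482×10⁻⁴/1.7065×10⁻³)
  = ln(0.482401) / ln(0.53608)
  = -0.728980 / -0.623472 ≈ 1.169227

1.169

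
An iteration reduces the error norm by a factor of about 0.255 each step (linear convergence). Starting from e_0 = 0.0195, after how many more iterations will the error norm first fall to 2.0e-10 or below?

After k steps, e_k ≈ 0.0195·0.255^k.
Need 0.255^k ≤ 2.0e-10/0.0195 = 1.02564e-08.
k ≥ ln(1.02564e-08)/ln(0.255) = -18.3954/-1.36649 = 13.462.
Smallest integer k = 14.

14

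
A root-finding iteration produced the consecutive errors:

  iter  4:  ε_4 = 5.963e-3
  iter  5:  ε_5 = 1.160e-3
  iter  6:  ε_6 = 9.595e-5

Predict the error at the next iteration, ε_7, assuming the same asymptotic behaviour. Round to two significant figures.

2.2e-6

First estimate the order: p ≈ ln(ε_6/ε_5) / ln(ε_5/ε_4) = ln(9.595e-5/1.160e-3)/ln(1.160e-3/5.963e-3) = ln(0.0827155)/ln(0.194533) ≈ 1.5224.
Then ε_7 ≈ ε_6·(ε_6/ε_5)^p = 9.595e-5·(0.0827155)^1.5224 = 9.595e-5·0.0224975 ≈ 2.159e-06.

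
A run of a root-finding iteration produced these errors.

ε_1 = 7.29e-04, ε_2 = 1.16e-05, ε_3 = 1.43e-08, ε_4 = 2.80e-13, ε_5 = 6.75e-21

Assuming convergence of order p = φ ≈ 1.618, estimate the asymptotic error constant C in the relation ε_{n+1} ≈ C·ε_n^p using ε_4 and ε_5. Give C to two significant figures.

C ≈ ε_5 / ε_4^1.618
  = 6.75e-21 / (2.80e-13)^1.618
  = 6.75e-21 / 4.89217e-21 ≈ 1.3798

1.4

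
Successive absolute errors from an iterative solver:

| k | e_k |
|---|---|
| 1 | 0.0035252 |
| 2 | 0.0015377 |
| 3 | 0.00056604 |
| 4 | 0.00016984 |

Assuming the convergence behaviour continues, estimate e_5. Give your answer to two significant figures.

4.0e-5

First estimate the order: p ≈ ln(e_4/e_3) / ln(e_3/e_2) = ln(0.00016984/0.00056604)/ln(0.00056604/0.0015377) = ln(0.300049)/ln(0.368108) ≈ 1.2046.
Then e_5 ≈ e_4·(e_4/e_3)^p = 0.00016984·(0.300049)^1.2046 = 0.00016984·0.234545 ≈ 3.984e-05.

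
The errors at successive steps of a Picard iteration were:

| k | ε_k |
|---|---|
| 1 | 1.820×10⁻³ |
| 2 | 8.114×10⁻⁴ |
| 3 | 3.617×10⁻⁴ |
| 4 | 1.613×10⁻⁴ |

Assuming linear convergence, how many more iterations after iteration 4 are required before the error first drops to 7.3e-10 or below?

Rate ρ ≈ ε_4/ε_3 = 1.613×10⁻⁴/3.617×10⁻⁴ = 0.4459.
After j more steps, ε_{4+j} ≈ 1.613×10⁻⁴·ρ^j; need ρ^j ≤ 7.3e-10/1.613×10⁻⁴ = 4.52573e-06.
j ≥ ln(4.52573e-06)/ln(0.4459) = -12.3057/-0.80766 = 15.236.
So 16 more iterations are needed.

16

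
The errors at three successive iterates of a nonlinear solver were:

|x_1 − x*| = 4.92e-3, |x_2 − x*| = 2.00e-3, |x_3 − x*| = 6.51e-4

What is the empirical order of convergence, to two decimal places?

1.25

p ≈ ln(|x_3 − x*|/|x_2 − x*|) / ln(|x_2 − x*|/|x_1 − x*|)
  = ln(6.51e-4/2.00e-3) / ln(2.00e-3/4.92e-3)
  = ln(0.3255) / ln(0.406504)
  = -1.12239 / -0.90016 ≈ 1.24688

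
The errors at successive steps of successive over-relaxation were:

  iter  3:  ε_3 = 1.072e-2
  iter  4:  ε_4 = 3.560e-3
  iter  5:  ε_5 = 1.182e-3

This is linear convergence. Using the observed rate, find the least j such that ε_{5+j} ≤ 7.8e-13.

Rate ρ ≈ ε_5/ε_4 = 1.182e-3/3.560e-3 = 0.3320.
After j more steps, ε_{5+j} ≈ 1.182e-3·ρ^j; need ρ^j ≤ 7.8e-13/1.182e-3 = 6.59898e-10.
j ≥ ln(6.59898e-10)/ln(0.3320) = -21.1389/-1.10262 = 19.172.
So 20 more iterations are needed.

20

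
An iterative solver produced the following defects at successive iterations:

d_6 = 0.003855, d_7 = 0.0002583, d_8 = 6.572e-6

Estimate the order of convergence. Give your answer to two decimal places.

p ≈ ln(d_8/d_7) / ln(d_7/d_6)
  = ln(6.572e-6/0.0002583) / ln(0.0002583/0.003855)
  = ln(0.0254433) / ln(0.0670039)
  = -3.67130 / -2.70300 ≈ 1.35823

1.36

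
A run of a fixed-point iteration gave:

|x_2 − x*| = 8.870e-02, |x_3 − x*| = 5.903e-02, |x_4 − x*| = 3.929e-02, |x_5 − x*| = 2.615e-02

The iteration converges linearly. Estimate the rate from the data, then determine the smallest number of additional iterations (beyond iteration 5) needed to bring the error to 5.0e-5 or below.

Rate ρ ≈ |x_5 − x*|/|x_4 − x*| = 2.615e-02/3.929e-02 = 0.6656.
After j more steps, |x_{5+j} − x*| ≈ 2.615e-02·ρ^j; need ρ^j ≤ 5.0e-5/2.615e-02 = 0.00191205.
j ≥ ln(0.00191205)/ln(0.6656) = -6.2596/-0.40707 = 15.377.
So 16 more iterations are needed.

16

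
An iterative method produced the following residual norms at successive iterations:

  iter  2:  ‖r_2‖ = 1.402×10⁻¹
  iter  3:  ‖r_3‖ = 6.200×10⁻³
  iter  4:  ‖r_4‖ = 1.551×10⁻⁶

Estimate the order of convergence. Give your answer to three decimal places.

2.659

p ≈ ln(‖r_4‖/‖r_3‖) / ln(‖r_3‖/‖r_2‖)
  = ln(1.551×10⁻⁶/6.200×10⁻³) / ln(6.200×10⁻³/1.402×10⁻¹)
  = ln(0.000250161) / ln(0.0442225)
  = -8.293406 / -3.118522 ≈ 2.659403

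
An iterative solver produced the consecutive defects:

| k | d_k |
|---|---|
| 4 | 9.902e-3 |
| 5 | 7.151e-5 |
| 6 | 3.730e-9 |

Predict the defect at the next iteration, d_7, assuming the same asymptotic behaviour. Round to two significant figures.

1.0e-17

First estimate the order: p ≈ ln(d_6/d_5) / ln(d_5/d_4) = ln(3.730e-9/7.151e-5)/ln(7.151e-5/9.902e-3) = ln(5.21605e-05)/ln(0.00722177) ≈ 2.0000.
Then d_7 ≈ d_6·(d_6/d_5)^p = 3.730e-9·(5.21605e-05)^2.0000 = 3.730e-9·2.72072e-09 ≈ 1.015e-17.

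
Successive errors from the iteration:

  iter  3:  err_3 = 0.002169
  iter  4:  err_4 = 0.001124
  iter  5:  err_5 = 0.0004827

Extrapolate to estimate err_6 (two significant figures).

First estimate the order: p ≈ ln(err_5/err_4) / ln(err_4/err_3) = ln(0.0004827/0.001124)/ln(0.001124/0.002169) = ln(0.429448)/ln(0.518211) ≈ 1.2858.
Then err_6 ≈ err_5·(err_5/err_4)^p = 0.0004827·(0.429448)^1.2858 = 0.0004827·0.337285 ≈ 0.0001628.

1.6e-4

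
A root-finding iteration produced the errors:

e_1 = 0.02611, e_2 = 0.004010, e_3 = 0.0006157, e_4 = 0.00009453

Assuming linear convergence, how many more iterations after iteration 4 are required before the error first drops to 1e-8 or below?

5

Rate ρ ≈ e_4/e_3 = 0.00009453/0.0006157 = 0.1535.
After j more steps, e_{4+j} ≈ 0.00009453·ρ^j; need ρ^j ≤ 1e-8/0.00009453 = 0.000105787.
j ≥ ln(0.000105787)/ln(0.1535) = -9.1541/-1.87405 = 4.885.
So 5 more iterations are needed.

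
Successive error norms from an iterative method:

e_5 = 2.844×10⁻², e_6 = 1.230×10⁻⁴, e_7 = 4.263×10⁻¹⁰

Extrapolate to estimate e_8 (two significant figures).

1.0e-22

First estimate the order: p ≈ ln(e_7/e_6) / ln(e_6/e_5) = ln(4.263×10⁻¹⁰/1.230×10⁻⁴)/ln(1.230×10⁻⁴/2.844×10⁻²) = ln(3.46585e-06)/ln(0.00432489) ≈ 2.3097.
Then e_8 ≈ e_7·(e_7/e_6)^p = 4.263×10⁻¹⁰·(3.46585e-06)^2.3097 = 4.263×10⁻¹⁰·2.4468e-13 ≈ 1.043e-22.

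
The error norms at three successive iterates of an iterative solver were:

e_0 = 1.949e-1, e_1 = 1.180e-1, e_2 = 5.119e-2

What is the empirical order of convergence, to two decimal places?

p ≈ ln(e_2/e_1) / ln(e_1/e_0)
  = ln(5.119e-2/1.180e-1) / ln(1.180e-1/1.949e-1)
  = ln(0.433814) / ln(0.605439)
  = -0.83514 / -0.50180 ≈ 1.66429

1.66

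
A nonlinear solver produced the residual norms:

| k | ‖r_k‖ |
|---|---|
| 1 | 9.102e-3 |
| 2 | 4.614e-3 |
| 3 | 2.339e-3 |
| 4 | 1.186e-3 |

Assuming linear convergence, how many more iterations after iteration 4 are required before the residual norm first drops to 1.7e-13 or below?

Rate ρ ≈ ‖r_4‖/‖r_3‖ = 1.186e-3/2.339e-3 = 0.5071.
After j more steps, ‖r_{4+j}‖ ≈ 1.186e-3·ρ^j; need ρ^j ≤ 1.7e-13/1.186e-3 = 1.43339e-10.
j ≥ ln(1.43339e-10)/ln(0.5071) = -22.6658/-0.67905 = 33.379.
So 34 more iterations are needed.

34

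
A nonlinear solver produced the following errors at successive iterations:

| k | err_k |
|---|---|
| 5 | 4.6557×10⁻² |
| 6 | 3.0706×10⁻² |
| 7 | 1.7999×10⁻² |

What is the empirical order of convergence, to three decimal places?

p ≈ ln(err_7/err_6) / ln(err_6/err_5)
  = ln(1.7999×10⁻²/3.0706×10⁻²) / ln(3.0706×10⁻²/4.6557×10⁻²)
  = ln(0.586172) / ln(0.659536)
  = -0.534142 / -0.416219 ≈ 1.283320

1.283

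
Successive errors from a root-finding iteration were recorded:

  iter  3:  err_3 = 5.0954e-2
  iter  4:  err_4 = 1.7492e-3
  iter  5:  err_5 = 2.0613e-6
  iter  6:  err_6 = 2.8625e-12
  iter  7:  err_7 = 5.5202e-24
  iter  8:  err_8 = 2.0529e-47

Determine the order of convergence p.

2

Consecutive ratios: err_8/err_7 = 2.0529e-47/5.5202e-24 = 3.71889e-24, err_7/err_6 = 5.5202e-24/2.8625e-12 = 1.92845e-12.
p ≈ ln(3.71889e-24)/ln(1.92845e-12) = -53.9486/-26.9743 ≈ 2.00.
So the convergence is quadratic (order 2).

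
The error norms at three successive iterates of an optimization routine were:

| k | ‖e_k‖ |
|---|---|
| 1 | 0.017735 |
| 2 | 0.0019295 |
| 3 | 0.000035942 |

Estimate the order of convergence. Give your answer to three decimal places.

p ≈ ln(‖e_3‖/‖e_2‖) / ln(‖e_2‖/‖e_1‖)
  = ln(0.000035942/0.0019295) / ln(0.0019295/0.017735)
  = ln(0.0186276) / ln(0.108796)
  = -3.983111 / -2.218281 ≈ 1.795585

1.796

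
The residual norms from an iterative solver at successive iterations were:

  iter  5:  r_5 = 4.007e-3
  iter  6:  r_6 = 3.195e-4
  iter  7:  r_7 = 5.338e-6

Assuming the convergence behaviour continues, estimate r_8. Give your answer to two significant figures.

7.1e-9

First estimate the order: p ≈ ln(r_7/r_6) / ln(r_6/r_5) = ln(5.338e-6/3.195e-4)/ln(3.195e-4/4.007e-3) = ln(0.0167074)/ln(0.0797355) ≈ 1.6180.
Then r_8 ≈ r_7·(r_7/r_6)^p = 5.338e-6·(0.0167074)^1.6180 = 5.338e-6·0.0013325 ≈ 7.113e-09.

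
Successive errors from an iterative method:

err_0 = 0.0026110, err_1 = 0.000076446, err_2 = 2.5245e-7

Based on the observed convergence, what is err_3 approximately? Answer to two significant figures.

First estimate the order: p ≈ ln(err_2/err_1) / ln(err_1/err_0) = ln(2.5245e-7/0.000076446)/ln(0.000076446/0.0026110) = ln(0.00330233)/ln(0.0292784) ≈ 1.6180.
Then err_3 ≈ err_2·(err_2/err_1)^p = 2.5245e-7·(0.00330233)^1.6180 = 2.5245e-7·9.67056e-05 ≈ 2.441e-11.

2.4e-11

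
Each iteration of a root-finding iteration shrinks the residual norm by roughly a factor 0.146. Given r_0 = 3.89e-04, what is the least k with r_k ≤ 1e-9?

7

After k steps, r_k ≈ 3.89e-04·0.146^k.
Need 0.146^k ≤ 1e-9/3.89e-04 = 2.57069e-06.
k ≥ ln(2.57069e-06)/ln(0.146) = -12.8713/-1.92415 = 6.689.
Smallest integer k = 7.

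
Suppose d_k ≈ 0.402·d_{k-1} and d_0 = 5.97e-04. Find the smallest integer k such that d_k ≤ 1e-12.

23

After k steps, d_k ≈ 5.97e-04·0.402^k.
Need 0.402^k ≤ 1e-12/5.97e-04 = 1.67504e-09.
k ≥ ln(1.67504e-09)/ln(0.402) = -20.2074/-0.91130 = 22.174.
Smallest integer k = 23.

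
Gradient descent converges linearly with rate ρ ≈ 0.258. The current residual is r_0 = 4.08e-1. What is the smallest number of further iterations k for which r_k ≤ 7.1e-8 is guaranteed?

After k steps, r_k ≈ 4.08e-1·0.258^k.
Need 0.258^k ≤ 7.1e-8/4.08e-1 = 1.7402e-07.
k ≥ ln(1.7402e-07)/ln(0.258) = -15.5641/-1.35480 = 11.488.
Smallest integer k = 12.

12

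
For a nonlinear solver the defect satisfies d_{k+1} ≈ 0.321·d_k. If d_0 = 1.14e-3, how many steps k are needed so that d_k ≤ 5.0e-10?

After k steps, d_k ≈ 1.14e-3·0.321^k.
Need 0.321^k ≤ 5.0e-10/1.14e-3 = 4.38596e-07.
k ≥ ln(4.38596e-07)/ln(0.321) = -14.6397/-1.13631 = 12.884.
Smallest integer k = 13.

13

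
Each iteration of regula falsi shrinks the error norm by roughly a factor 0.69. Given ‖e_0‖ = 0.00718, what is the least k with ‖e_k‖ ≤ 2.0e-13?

After k steps, ‖e_k‖ ≈ 0.00718·0.69^k.
Need 0.69^k ≤ 2.0e-13/0.00718 = 2.78552e-11.
k ≥ ln(2.78552e-11)/ln(0.69) = -24.3040/-0.37106 = 65.499.
Smallest integer k = 66.

66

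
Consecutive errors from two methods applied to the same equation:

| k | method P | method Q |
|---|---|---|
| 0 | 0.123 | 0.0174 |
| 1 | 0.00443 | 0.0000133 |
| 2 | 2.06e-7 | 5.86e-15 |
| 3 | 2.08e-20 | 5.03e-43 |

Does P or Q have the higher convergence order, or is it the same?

same

Method P: p ≈ ln(2.08e-20/2.06e-7)/ln(2.06e-7/0.00443) ≈ 3.00.
Method Q: p ≈ ln(5.03e-43/5.86e-15)/ln(5.86e-15/0.0000133) ≈ 3.00.
Both orders ≈ 3.0 — effectively the same.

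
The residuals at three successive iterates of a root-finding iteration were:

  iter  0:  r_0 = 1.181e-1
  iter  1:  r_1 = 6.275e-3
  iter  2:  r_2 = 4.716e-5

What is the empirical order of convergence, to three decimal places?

1.666

p ≈ ln(r_2/r_1) / ln(r_1/r_0)
  = ln(4.716e-5/6.275e-3) / ln(6.275e-3/1.181e-1)
  = ln(0.00751554) / ln(0.0531329)
  = -4.890782 / -2.934959 ≈ 1.666389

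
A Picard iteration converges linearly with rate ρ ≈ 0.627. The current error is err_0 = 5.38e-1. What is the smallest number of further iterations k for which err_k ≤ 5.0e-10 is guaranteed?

45

After k steps, err_k ≈ 5.38e-1·0.627^k.
Need 0.627^k ≤ 5.0e-10/5.38e-1 = 9.29368e-10.
k ≥ ln(9.29368e-10)/ln(0.627) = -20.7965/-0.46681 = 44.550.
Smallest integer k = 45.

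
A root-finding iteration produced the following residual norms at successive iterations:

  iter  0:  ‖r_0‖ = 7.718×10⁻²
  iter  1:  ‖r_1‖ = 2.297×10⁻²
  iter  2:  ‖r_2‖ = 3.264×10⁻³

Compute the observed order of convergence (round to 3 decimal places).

p ≈ ln(‖r_2‖/‖r_1‖) / ln(‖r_1‖/‖r_0‖)
  = ln(3.264×10⁻³/2.297×10⁻²) / ln(2.297×10⁻²/7.718×10⁻²)
  = ln(0.142098) / ln(0.297616)
  = -1.951238 / -1.211951 ≈ 1.609997

1.610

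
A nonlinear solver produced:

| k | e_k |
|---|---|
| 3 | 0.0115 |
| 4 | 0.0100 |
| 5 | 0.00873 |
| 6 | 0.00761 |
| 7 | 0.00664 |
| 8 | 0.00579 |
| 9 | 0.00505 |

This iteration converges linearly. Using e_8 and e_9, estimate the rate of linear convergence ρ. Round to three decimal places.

ρ ≈ e_9/e_8 = 0.00505/0.00579 = 0.87219

0.872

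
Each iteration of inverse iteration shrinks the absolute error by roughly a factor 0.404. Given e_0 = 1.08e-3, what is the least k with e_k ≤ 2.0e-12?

After k steps, e_k ≈ 1.08e-3·0.404^k.
Need 0.404^k ≤ 2.0e-12/1.08e-3 = 1.85185e-09.
k ≥ ln(1.85185e-09)/ln(0.404) = -20.1071/-0.90634 = 22.185.
Smallest integer k = 23.

23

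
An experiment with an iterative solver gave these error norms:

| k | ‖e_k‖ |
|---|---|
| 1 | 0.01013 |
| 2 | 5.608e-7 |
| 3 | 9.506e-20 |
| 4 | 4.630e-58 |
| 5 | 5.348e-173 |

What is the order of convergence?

Consecutive ratios: ‖e_5‖/‖e_4‖ = 5.348e-173/4.630e-58 = 1.15508e-115, ‖e_4‖/‖e_3‖ = 4.630e-58/9.506e-20 = 4.87061e-39.
p ≈ ln(1.15508e-115)/ln(4.87061e-39) = -264.6531/-88.2176 ≈ 3.00.
So the convergence is cubic (order 3).

3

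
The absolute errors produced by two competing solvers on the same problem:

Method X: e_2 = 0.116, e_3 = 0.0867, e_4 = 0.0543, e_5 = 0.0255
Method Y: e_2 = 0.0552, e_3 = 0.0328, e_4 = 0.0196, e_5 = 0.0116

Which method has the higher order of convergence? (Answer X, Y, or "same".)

Method X: p ≈ ln(0.0255/0.0543)/ln(0.0543/0.0867) ≈ 1.62.
Method Y: p ≈ ln(0.0116/0.0196)/ln(0.0196/0.0328) ≈ 1.02.
Method X has the higher order (≈1.6 vs ≈1.0).

X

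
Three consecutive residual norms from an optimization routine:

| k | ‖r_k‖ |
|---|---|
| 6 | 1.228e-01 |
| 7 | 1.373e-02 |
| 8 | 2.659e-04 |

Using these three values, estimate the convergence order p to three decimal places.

1.800

p ≈ ln(‖r_8‖/‖r_7‖) / ln(‖r_7‖/‖r_6‖)
  = ln(2.659e-04/1.373e-02) / ln(1.373e-02/1.228e-01)
  = ln(0.0193664) / ln(0.111808)
  = -3.944216 / -2.190972 ≈ 1.800213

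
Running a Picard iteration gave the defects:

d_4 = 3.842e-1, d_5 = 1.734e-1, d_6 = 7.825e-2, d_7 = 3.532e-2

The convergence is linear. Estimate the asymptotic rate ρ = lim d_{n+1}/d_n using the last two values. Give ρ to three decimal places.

ρ ≈ d_7/d_6 = 3.532e-2/7.825e-2 = 0.45137

0.451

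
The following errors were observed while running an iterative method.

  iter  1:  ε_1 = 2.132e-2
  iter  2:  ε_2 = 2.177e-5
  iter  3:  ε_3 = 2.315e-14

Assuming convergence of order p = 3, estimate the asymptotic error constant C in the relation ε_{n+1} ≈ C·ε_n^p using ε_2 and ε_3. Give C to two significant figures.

C ≈ ε_3 / ε_2^3
  = 2.315e-14 / (2.177e-5)^3
  = 2.315e-14 / 1.03175e-14 ≈ 2.2438

2.2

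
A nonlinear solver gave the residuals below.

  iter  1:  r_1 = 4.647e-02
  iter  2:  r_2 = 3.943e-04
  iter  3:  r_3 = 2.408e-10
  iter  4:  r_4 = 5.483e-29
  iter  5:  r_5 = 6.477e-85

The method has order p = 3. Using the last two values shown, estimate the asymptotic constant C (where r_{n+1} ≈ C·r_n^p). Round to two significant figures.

3.9

C ≈ r_5 / r_4^3
  = 6.477e-85 / (5.483e-29)^3
  = 6.477e-85 / 1.64837e-85 ≈ 3.9293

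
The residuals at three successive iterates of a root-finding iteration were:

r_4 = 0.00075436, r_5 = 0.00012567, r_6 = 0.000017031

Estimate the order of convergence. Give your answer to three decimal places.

1.115

p ≈ ln(r_6/r_5) / ln(r_5/r_4)
  = ln(0.000017031/0.00012567) / ln(0.00012567/0.00075436)
  = ln(0.135522) / ln(0.166592)
  = -1.998621 / -1.792208 ≈ 1.115172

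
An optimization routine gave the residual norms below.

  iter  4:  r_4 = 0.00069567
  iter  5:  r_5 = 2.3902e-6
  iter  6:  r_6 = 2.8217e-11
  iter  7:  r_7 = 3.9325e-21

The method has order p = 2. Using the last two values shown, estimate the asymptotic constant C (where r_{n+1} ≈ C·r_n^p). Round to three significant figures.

4.94

C ≈ r_7 / r_6^2
  = 3.9325e-21 / (2.8217e-11)^2
  = 3.9325e-21 / 7.96199e-22 ≈ 4.9391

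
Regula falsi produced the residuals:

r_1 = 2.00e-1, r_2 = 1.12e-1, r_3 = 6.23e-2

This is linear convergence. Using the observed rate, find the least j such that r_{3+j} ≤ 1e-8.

27

Rate ρ ≈ r_3/r_2 = 6.23e-2/1.12e-1 = 0.5563.
After j more steps, r_{3+j} ≈ 6.23e-2·ρ^j; need ρ^j ≤ 1e-8/6.23e-2 = 1.60514e-07.
j ≥ ln(1.60514e-07)/ln(0.5563) = -15.6449/-0.58645 = 26.677.
So 27 more iterations are needed.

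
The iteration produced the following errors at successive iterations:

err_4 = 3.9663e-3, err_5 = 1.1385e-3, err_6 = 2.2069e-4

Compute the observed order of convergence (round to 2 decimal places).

p ≈ ln(err_6/err_5) / ln(err_5/err_4)
  = ln(2.2069e-4/1.1385e-3) / ln(1.1385e-3/3.9663e-3)
  = ln(0.193843) / ln(0.287043)
  = -1.64071 / -1.24812 ≈ 1.31455

1.31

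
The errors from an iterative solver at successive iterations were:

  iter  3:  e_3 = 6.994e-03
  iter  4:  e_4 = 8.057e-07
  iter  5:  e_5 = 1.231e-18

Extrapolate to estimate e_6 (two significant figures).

First estimate the order: p ≈ ln(e_5/e_4) / ln(e_4/e_3) = ln(1.231e-18/8.057e-07)/ln(8.057e-07/6.994e-03) = ln(1.52786e-12)/ln(0.000115199) ≈ 3.0001.
Then e_6 ≈ e_5·(e_5/e_4)^p = 1.231e-18·(1.52786e-12)^3.0001 = 1.231e-18·3.55688e-36 ≈ 4.379e-54.

4.4e-54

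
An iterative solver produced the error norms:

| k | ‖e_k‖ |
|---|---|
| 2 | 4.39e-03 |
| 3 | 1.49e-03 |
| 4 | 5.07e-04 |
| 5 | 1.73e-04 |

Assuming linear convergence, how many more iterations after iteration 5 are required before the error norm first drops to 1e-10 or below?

14

Rate ρ ≈ ‖e_5‖/‖e_4‖ = 1.73e-04/5.07e-04 = 0.3412.
After j more steps, ‖e_{5+j}‖ ≈ 1.73e-04·ρ^j; need ρ^j ≤ 1e-10/1.73e-04 = 5.78035e-07.
j ≥ ln(5.78035e-07)/ln(0.3412) = -14.3636/-1.07529 = 13.358.
So 14 more iterations are needed.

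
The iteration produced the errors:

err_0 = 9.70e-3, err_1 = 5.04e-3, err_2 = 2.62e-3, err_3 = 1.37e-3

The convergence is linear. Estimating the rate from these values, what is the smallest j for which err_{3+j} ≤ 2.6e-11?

Rate ρ ≈ err_3/err_2 = 1.37e-3/2.62e-3 = 0.5229.
After j more steps, err_{3+j} ≈ 1.37e-3·ρ^j; need ρ^j ≤ 2.6e-11/1.37e-3 = 1.89781e-08.
j ≥ ln(1.89781e-08)/ln(0.5229) = -17.7800/-0.64837 = 27.423.
So 28 more iterations are needed.

28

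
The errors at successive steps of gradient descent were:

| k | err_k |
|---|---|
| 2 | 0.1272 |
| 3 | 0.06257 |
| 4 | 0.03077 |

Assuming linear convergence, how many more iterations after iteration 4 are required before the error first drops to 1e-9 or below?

25

Rate ρ ≈ err_4/err_3 = 0.03077/0.06257 = 0.4918.
After j more steps, err_{4+j} ≈ 0.03077·ρ^j; need ρ^j ≤ 1e-9/0.03077 = 3.24992e-08.
j ≥ ln(3.24992e-08)/ln(0.4918) = -17.2421/-0.70968 = 24.296.
So 25 more iterations are needed.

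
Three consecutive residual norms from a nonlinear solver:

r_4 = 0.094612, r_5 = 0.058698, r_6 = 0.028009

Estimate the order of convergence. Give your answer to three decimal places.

1.550

p ≈ ln(r_6/r_5) / ln(r_5/r_4)
  = ln(0.028009/0.058698) / ln(0.058698/0.094612)
  = ln(0.477171) / ln(0.620408)
  = -0.739880 / -0.477378 ≈ 1.549883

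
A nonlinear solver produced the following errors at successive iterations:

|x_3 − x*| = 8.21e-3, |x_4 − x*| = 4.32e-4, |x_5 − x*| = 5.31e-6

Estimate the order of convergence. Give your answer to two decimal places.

p ≈ ln(|x_5 − x*|/|x_4 − x*|) / ln(|x_4 − x*|/|x_3 − x*|)
  = ln(5.31e-6/4.32e-4) / ln(4.32e-4/8.21e-3)
  = ln(0.0122917) / ln(0.0526188)
  = -4.39883 / -2.94468 ≈ 1.49382

1.49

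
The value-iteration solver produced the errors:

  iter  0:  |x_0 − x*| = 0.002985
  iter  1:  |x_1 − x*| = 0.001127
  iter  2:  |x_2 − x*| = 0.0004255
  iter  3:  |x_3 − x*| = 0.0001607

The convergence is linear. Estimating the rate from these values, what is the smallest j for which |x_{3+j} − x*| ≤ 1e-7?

Rate ρ ≈ |x_3 − x*|/|x_2 − x*| = 0.0001607/0.0004255 = 0.3777.
After j more steps, |x_{3+j} − x*| ≈ 0.0001607·ρ^j; need ρ^j ≤ 1e-7/0.0001607 = 0.000622278.
j ≥ ln(0.000622278)/ln(0.3777) = -7.3821/-0.97366 = 7.582.
So 8 more iterations are needed.

8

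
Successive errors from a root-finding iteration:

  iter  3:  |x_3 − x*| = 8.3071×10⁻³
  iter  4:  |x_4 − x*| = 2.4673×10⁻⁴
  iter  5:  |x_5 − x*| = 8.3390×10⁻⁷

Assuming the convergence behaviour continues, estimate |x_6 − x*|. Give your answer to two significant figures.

First estimate the order: p ≈ ln(|x_5 − x*|/|x_4 − x*|) / ln(|x_4 − x*|/|x_3 − x*|) = ln(8.3390×10⁻⁷/2.4673×10⁻⁴)/ln(2.4673×10⁻⁴/8.3071×10⁻³) = ln(0.00337981)/ln(0.0297011) ≈ 1.6180.
Then |x_6 − x*| ≈ |x_5 − x*|·(|x_5 − x*|/|x_4 − x*|)^p = 8.3390×10⁻⁷·(0.00337981)^1.6180 = 8.3390×10⁻⁷·0.000100403 ≈ 8.373e-11.

8.4e-11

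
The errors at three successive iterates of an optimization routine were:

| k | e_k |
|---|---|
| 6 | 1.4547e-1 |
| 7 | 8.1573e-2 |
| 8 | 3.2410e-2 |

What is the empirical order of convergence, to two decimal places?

1.60

p ≈ ln(e_8/e_7) / ln(e_7/e_6)
  = ln(3.2410e-2/8.1573e-2) / ln(8.1573e-2/1.4547e-1)
  = ln(0.397313) / ln(0.560755)
  = -0.92303 / -0.57847 ≈ 1.59564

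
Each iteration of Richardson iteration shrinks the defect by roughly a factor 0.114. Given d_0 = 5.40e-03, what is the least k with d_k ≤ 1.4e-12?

11

After k steps, d_k ≈ 5.40e-03·0.114^k.
Need 0.114^k ≤ 1.4e-12/5.40e-03 = 2.59259e-10.
k ≥ ln(2.59259e-10)/ln(0.114) = -22.0732/-2.17156 = 10.165.
Smallest integer k = 11.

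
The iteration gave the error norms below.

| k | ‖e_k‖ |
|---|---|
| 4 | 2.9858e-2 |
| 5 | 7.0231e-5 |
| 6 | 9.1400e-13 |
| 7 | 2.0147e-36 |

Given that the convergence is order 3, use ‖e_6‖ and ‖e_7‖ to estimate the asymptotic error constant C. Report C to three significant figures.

C ≈ ‖e_7‖ / ‖e_6‖^3
  = 2.0147e-36 / (9.1400e-13)^3
  = 2.0147e-36 / 7.63552e-37 ≈ 2.6386

2.64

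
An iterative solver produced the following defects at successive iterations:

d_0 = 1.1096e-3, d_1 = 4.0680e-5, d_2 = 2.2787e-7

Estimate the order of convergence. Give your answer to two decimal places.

p ≈ ln(d_2/d_1) / ln(d_1/d_0)
  = ln(2.2787e-7/4.0680e-5) / ln(4.0680e-5/1.1096e-3)
  = ln(0.00560152) / ln(0.0366619)
  = -5.18472 / -3.30602 ≈ 1.56827

1.57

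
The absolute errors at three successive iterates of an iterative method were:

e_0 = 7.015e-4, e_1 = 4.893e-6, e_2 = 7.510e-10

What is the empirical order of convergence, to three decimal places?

p ≈ ln(e_2/e_1) / ln(e_1/e_0)
  = ln(7.510e-10/4.893e-6) / ln(4.893e-6/7.015e-4)
  = ln(0.000153485) / ln(0.00697505)
  = -8.781908 / -4.965416 ≈ 1.768615

1.769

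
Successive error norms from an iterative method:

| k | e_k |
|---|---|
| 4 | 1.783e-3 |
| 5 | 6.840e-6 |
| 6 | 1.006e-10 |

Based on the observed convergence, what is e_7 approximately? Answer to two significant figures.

First estimate the order: p ≈ ln(e_6/e_5) / ln(e_5/e_4) = ln(1.006e-10/6.840e-6)/ln(6.840e-6/1.783e-3) = ln(1.47076e-05)/ln(0.00383623) ≈ 2.0001.
Then e_7 ≈ e_6·(e_6/e_5)^p = 1.006e-10·(1.47076e-05)^2.0001 = 1.006e-10·2.16073e-10 ≈ 2.174e-20.

2.2e-20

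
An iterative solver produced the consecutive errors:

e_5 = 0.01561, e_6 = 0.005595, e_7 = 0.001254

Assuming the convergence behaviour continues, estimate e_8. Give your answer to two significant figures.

First estimate the order: p ≈ ln(e_7/e_6) / ln(e_6/e_5) = ln(0.001254/0.005595)/ln(0.005595/0.01561) = ln(0.224129)/ln(0.358424) ≈ 1.4576.
Then e_8 ≈ e_7·(e_7/e_6)^p = 0.001254·(0.224129)^1.4576 = 0.001254·0.113054 ≈ 0.0001418.

1.4e-4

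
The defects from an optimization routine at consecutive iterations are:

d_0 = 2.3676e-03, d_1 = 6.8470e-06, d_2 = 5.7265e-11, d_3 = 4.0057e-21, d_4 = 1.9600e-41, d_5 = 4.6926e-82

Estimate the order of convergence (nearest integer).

2

Consecutive ratios: d_5/d_4 = 4.6926e-82/1.9600e-41 = 2.39418e-41, d_4/d_3 = 1.9600e-41/4.0057e-21 = 4.89303e-21.
p ≈ ln(2.39418e-41)/ln(4.89303e-21) = -93.5329/-46.7665 ≈ 2.00.
So the convergence is quadratic (order 2).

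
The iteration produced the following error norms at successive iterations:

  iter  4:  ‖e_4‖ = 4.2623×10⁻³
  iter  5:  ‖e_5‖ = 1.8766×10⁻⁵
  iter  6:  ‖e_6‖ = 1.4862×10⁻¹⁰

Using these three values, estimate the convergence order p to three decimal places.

p ≈ ln(‖e_6‖/‖e_5‖) / ln(‖e_5‖/‖e_4‖)
  = ln(1.4862×10⁻¹⁰/1.8766×10⁻⁵) / ln(1.8766×10⁻⁵/4.2623×10⁻³)
  = ln(7.91964e-06) / ln(0.00440279)
  = -11.746165 / -5.425517 ≈ 2.164985

2.165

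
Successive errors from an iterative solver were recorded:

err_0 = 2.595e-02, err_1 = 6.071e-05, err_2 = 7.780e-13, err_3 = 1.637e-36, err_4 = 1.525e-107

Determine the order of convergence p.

3

Consecutive ratios: err_4/err_3 = 1.525e-107/1.637e-36 = 9.31582e-72, err_3/err_2 = 1.637e-36/7.780e-13 = 2.10411e-24.
p ≈ ln(9.31582e-72)/ln(2.10411e-24) = -163.5544/-54.5181 ≈ 3.00.
So the convergence is cubic (order 3).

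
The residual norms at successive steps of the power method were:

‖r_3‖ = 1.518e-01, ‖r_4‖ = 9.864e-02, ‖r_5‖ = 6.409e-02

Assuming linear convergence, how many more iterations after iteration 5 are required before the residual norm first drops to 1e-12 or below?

58

Rate ρ ≈ ‖r_5‖/‖r_4‖ = 6.409e-02/9.864e-02 = 0.6497.
After j more steps, ‖r_{5+j}‖ ≈ 6.409e-02·ρ^j; need ρ^j ≤ 1e-12/6.409e-02 = 1.56031e-11.
j ≥ ln(1.56031e-11)/ln(0.6497) = -24.8836/-0.43124 = 57.702.
So 58 more iterations are needed.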